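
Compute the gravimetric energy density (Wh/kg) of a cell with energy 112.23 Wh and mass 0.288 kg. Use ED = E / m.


ED = E / m = 112.23 / 0.288 = 389.7 Wh/kg

389.7 Wh/kg


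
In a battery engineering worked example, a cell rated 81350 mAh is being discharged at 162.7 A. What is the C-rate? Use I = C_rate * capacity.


Convert: capacity = 81350 mAh = 81.35 Ah
Rearranging: C_rate = 162.7 / 81.35 = 2C

2C


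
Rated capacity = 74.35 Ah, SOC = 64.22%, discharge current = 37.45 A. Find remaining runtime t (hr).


Step 1: remaining = SOC/100 * C_total = 64.22/100 * 74.35 = 47.748 Ah
Step 2: t = remaining / I = 47.748 / 37.45 = 1.275 hr

1.275 hr


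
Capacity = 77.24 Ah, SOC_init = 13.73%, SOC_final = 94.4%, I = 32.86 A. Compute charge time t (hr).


delta_Ah = 77.24 * (94.4 - 13.73) / 100 = 62.31 Ah
t = delta_Ah / I = 62.31 / 32.86 = 1.896 hr

1.896 hr


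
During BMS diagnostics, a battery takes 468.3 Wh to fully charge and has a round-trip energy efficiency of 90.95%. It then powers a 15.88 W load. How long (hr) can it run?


Step 1: E_discharge = eta/100 * E_charge = 90.95/100 * 468.3 = 425.92 Wh
Step 2: t = E_discharge / P = 425.92 / 15.88 = 26.82 hr

26.82 hr


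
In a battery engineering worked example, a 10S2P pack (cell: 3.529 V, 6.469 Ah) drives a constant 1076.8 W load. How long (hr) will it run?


Step 1: E_pack = Ns * V_cell * Np * C_cell = 10 * 3.529 * 2 * 6.469 = 456.58 Wh
Step 2: t = E_pack / P = 456.58 / 1076.8 = 0.4240 hr

0.4240 hr


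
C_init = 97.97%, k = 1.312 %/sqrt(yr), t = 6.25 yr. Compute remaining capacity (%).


Step 1: sqrt(6.25 yr) = 2.5
Step 2: drop = 1.312 * 2.5 = 3.28
Step 3: C_final = 97.97 - 3.28 = 94.69%

94.69%


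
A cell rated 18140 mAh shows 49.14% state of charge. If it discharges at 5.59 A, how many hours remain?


Convert: C_total = 18140 mAh = 18.14 Ah
Step 1: remaining = SOC/100 * C_total = 49.14/100 * 18.14 = 8.914 Ah
Step 2: t = remaining / I = 8.914 / 5.59 = 1.595 hr

1.595 hr


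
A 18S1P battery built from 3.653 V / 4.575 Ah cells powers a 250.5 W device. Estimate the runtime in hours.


Step 1: E_pack = Ns * V_cell * Np * C_cell = 18 * 3.653 * 1 * 4.575 = 300.82 Wh
Step 2: t = E_pack / P = 300.82 / 250.5 = 1.201 hr

1.201 hr


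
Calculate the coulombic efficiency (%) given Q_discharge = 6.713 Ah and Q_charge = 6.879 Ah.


eta_c = Q_dis / Q_chg * 100 = 6.713 / 6.879 * 100 = 97.59%

97.59%


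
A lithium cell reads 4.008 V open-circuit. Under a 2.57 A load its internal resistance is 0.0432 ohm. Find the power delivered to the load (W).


Step 1: V_terminal = OCV - I*R = 4.008 - 2.57 * 0.0432 = 3.897 V
Step 2: P_out = V_terminal * I = 3.897 * 2.57 = 10.02 W

10.02 W


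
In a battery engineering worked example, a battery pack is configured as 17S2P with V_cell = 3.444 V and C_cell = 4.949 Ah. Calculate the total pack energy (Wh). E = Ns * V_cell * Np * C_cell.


V_pack = 17 * 3.444 = 58.548 V
C_pack = 2 * 4.949 = 9.898 Ah
E = V_pack * C_pack = 58.548 * 9.898 = 579.5 Wh

579.5 Wh


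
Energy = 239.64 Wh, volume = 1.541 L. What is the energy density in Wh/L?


ED = E / V = 239.64 / 1.541 = 155.5 Wh/L

155.5 Wh/L


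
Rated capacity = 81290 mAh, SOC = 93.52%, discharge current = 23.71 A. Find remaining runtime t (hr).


Convert: C_total = 81290 mAh = 81.29 Ah
Step 1: remaining = SOC/100 * C_total = 93.52/100 * 81.29 = 76.022 Ah
Step 2: t = remaining / I = 76.022 / 23.71 = 3.206 hr

3.206 hr


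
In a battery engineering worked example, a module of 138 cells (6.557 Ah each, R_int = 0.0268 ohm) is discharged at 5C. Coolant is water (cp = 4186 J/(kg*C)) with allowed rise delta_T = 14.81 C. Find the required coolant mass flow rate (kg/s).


Step 1: I = 5 * 6.557 = 32.785 A
Step 2: Q_cell = I^2 * R = 32.785^2 * 0.0268 = 28.806 W
Step 3: Q_total = 138 * 28.806 = 3975.2 W
Step 4: m_dot = Q_total / (cp * dT) = 3975.2 / (4186 * 14.81) = 0.06412 kg/s

0.06412 kg/s


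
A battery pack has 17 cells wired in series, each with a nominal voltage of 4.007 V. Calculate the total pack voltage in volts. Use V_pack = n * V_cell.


V_pack = n * V_cell = 17 * 4.007 = 68.119 V

68.119 V


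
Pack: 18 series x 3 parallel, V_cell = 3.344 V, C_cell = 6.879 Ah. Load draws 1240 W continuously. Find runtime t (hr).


Step 1: E_pack = Ns * V_cell * Np * C_cell = 18 * 3.344 * 3 * 6.879 = 1242.2 Wh
Step 2: t = E_pack / P = 1242.2 / 1240 = 1.002 hr

1.002 hr


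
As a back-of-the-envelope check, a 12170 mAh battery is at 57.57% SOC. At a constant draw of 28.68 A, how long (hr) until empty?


Convert: C_total = 12170 mAh = 12.17 Ah
Step 1: remaining = SOC/100 * C_total = 57.57/100 * 12.17 = 7.0063 Ah
Step 2: t = remaining / I = 7.0063 / 28.68 = 0.2443 hr

0.2443 hr


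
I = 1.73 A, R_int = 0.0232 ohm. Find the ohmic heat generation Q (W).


Q = I^2 * R = 1.73^2 * 0.0232 = 0.06944 W

0.06944 W


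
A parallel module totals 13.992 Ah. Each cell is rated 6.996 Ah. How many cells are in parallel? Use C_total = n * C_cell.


n = C_total / C_cell = 13.992 / 6.996 = 2

2


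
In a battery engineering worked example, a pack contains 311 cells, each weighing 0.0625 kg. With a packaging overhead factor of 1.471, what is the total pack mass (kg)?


m_pack = n * m_cell * overhead = 311 * 0.0625 * 1.471 = 28.59 kg

28.59 kg


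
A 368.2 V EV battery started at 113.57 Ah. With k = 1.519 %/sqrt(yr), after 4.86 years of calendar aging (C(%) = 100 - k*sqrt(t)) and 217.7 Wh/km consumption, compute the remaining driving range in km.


Step 1: capacity retention = 100 - 1.519 * sqrt(4.86) = 100 - 1.519 * 2.2045 = 96.651%
Step 2: C_now = 113.57 * 96.651/100 = 109.77 Ah
Step 3: E_pack = V * C_now = 368.2 * 109.77 = 40417 Wh
Step 4: range = E_pack / consumption = 40417 / 217.7 = 185.7 km

185.7 km


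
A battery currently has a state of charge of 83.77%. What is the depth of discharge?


Complement of SOC: DOD = 100% - 83.77% = 16.23%

16.23%


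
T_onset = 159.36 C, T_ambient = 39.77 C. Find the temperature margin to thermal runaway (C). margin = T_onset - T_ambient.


Safety margin = 159.36 C - 39.77 C = 119.59 C

119.59 C


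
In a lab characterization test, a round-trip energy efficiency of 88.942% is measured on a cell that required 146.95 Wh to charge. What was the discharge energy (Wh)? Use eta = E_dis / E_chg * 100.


E_dis = eta/100 * E_chg = 88.942/100 * 146.95 = 130.7 Wh

130.7 Wh


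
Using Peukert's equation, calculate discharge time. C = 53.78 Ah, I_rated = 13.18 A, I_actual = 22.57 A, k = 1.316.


t_rated = C / I_rated = 53.78 / 13.18 = 4.0804 hr
(I_rated/I)^k = (0.58396)^1.316 = 0.49267
t = t_rated * (I_rated/I)^k = 4.0804 * 0.49267 = 2.010 hr

2.010 hr


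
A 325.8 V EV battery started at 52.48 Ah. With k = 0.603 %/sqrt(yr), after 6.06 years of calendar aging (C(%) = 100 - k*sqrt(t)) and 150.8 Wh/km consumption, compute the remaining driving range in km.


Step 1: capacity retention = 100 - 0.603 * sqrt(6.06) = 100 - 0.603 * 2.4617 = 98.516%
Step 2: C_now = 52.48 * 98.516/100 = 51.701 Ah
Step 3: E_pack = V * C_now = 325.8 * 51.701 = 16844 Wh
Step 4: range = E_pack / consumption = 16844 / 150.8 = 111.7 km

111.7 km


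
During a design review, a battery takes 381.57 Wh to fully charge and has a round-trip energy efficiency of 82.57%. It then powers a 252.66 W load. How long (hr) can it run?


Step 1: E_discharge = eta/100 * E_charge = 82.57/100 * 381.57 = 315.06 Wh
Step 2: t = E_discharge / P = 315.06 / 252.66 = 1.247 hr

1.247 hr


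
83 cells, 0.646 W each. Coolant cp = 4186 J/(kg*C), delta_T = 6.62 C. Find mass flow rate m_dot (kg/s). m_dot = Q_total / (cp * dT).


Step 1: Total heat Q = 83 * 0.646 W = 53.618 W
Step 2: denom = cp * dT = 4186 * 6.62 = 27711
Step 3: m_dot = 53.618 / 27711 = 0.001935 kg/s

0.001935 kg/s


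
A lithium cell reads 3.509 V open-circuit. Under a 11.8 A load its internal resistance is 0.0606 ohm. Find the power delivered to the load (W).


Step 1: V_terminal = OCV - I*R = 3.509 - 11.8 * 0.0606 = 2.7939 V
Step 2: P_out = V_terminal * I = 2.7939 * 11.8 = 32.97 W

32.97 W


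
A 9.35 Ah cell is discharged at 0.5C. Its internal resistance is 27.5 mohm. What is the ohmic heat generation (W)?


Convert: R = 27.5 mohm = 0.0275 ohm
Step 1: I = C_rate * capacity = 0.5 * 9.35 = 4.675 A
Step 2: Q = I^2 * R = 4.675^2 * 0.0275 = 21.856 * 0.0275 = 0.6010 W

0.6010 W


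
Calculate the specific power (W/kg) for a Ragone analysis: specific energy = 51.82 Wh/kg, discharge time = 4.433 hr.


P_specific = E / t = 51.82 / 4.433 = 11.69 W/kg

11.69 W/kg


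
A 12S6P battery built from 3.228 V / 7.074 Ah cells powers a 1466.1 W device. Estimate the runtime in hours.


Step 1: E_pack = Ns * V_cell * Np * C_cell = 12 * 3.228 * 6 * 7.074 = 1644.1 Wh
Step 2: t = E_pack / P = 1644.1 / 1466.1 = 1.121 hr

1.121 hr


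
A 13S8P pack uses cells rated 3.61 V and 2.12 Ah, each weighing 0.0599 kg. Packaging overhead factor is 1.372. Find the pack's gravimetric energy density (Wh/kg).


Step 1: V_pack = 13 * 3.61 = 46.93 V
Step 2: C_pack = 8 * 2.12 = 16.96 Ah
Step 3: E_pack = V_pack * C_pack = 46.93 * 16.96 = 795.93 Wh
Step 4: m_pack = 13 * 8 * 0.0599 * 1.372 = 8.547 kg
Step 5: ED = E_pack / m_pack = 795.93 / 8.547 = 93.12 Wh/kg

93.12 Wh/kg


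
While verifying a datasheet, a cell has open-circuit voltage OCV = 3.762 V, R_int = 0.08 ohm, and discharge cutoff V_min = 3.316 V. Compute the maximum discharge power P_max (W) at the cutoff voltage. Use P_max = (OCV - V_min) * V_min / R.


P_max = (OCV - V_min) * V_min / R = (3.762 - 3.316) * 3.316 / 0.08 = 0.446 * 3.316 / 0.08 = 18.49 W

18.49 W


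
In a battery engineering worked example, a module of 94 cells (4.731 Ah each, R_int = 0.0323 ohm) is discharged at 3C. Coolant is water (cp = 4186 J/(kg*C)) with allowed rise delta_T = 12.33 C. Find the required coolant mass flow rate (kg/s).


Step 1: I = 3 * 4.731 = 14.193 A
Step 2: Q_cell = I^2 * R = 14.193^2 * 0.0323 = 6.5066 W
Step 3: Q_total = 94 * 6.5066 = 611.62 W
Step 4: m_dot = Q_total / (cp * dT) = 611.62 / (4186 * 12.33) = 0.01185 kg/s

0.01185 kg/s


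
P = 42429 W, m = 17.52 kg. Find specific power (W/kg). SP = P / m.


Specific power = 42429 W / 17.52 kg = 2422 W/kg

2422 W/kg


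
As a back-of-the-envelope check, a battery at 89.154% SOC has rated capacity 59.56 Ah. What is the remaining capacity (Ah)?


remaining = SOC / 100 * total = 89.154 / 100 * 59.56 = 53.10 Ah

53.10 Ah


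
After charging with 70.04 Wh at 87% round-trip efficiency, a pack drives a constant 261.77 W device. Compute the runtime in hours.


Step 1: E_discharge = eta/100 * E_charge = 87/100 * 70.04 = 60.935 Wh
Step 2: t = E_discharge / P = 60.935 / 261.77 = 0.2328 hr

0.2328 hr


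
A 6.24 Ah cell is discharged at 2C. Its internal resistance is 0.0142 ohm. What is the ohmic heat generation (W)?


Step 1: I = C_rate * capacity = 2 * 6.24 = 12.48 A
Step 2: Q = I^2 * R = 12.48^2 * 0.0142 = 155.75 * 0.0142 = 2.212 W

2.212 W


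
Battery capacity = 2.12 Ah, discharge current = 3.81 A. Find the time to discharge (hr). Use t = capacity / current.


Runtime = 2.12 Ah / 3.81 A = 0.5564 hr

0.5564 hr


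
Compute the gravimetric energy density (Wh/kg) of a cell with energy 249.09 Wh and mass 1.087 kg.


ED = E / m = 249.09 / 1.087 = 229.2 Wh/kg

229.2 Wh/kg


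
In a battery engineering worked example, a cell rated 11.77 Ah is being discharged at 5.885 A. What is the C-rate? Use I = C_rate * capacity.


Rearranging: C_rate = 5.885 / 11.77 = 0.5C

0.5C


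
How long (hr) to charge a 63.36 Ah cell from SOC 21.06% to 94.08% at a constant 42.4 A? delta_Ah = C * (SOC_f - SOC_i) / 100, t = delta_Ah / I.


delta_Ah = 63.36 * (94.08 - 21.06) / 100 = 46.265 Ah
t = delta_Ah / I = 46.265 / 42.4 = 1.091 hr

1.091 hr


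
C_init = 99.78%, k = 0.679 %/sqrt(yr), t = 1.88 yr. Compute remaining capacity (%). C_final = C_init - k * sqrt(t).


Step 1: sqrt(1.88 yr) = 1.3711
Step 2: drop = 0.679 * 1.3711 = 0.93098
Step 3: C_final = 99.78 - 0.93098 = 98.85%

98.85%


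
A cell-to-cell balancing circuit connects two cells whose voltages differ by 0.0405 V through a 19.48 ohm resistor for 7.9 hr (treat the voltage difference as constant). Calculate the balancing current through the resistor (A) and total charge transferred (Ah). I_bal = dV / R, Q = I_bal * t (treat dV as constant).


First, Ohm's law: I_bal = 0.0405 V / 19.48 ohm = 0.0020791 A
Then Q = I * t = 0.0020791 A * 7.9 hr = 0.01642 Ah

I=0.0020791 A, Q=0.01642 Ah


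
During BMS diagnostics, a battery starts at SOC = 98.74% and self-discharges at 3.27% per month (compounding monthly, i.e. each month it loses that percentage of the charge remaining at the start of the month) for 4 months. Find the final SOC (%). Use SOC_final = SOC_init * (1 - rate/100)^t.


Monthly retention factor = 1 - 3.27/100 = 0.9673
Over 4 months: factor^4 = 0.87548
SOC_final = 98.74 * 0.87548 = 86.44%

86.44%


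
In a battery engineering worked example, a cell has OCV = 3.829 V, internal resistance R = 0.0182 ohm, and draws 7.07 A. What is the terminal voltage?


V = OCV - I*R = 3.829 - 7.07 * 0.0182 = 3.700 V

3.700 V


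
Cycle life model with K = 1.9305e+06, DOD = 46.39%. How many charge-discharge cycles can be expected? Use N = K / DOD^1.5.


Step 1: DOD^1.5 = 46.39^1.5 = 315.96
Step 2: N = 1.9305e+06 / 315.96 = 6110 cycles

6110 cycles


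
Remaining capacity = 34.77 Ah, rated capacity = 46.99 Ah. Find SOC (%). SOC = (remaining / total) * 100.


SOC% = 34.77 / 46.99 * 100 = 73.99%

73.99%


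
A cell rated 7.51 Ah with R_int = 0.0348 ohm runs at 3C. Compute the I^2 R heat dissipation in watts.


Step 1: I = C_rate * capacity = 3 * 7.51 = 22.53 A
Step 2: Q = I^2 * R = 22.53^2 * 0.0348 = 507.6 * 0.0348 = 17.66 W

17.66 W


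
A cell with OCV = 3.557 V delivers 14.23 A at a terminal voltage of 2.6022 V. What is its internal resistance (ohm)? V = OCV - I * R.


R = (OCV - V) / I = (3.557 - 2.6022) / 14.23 = 0.06710 ohm

0.06710 ohm


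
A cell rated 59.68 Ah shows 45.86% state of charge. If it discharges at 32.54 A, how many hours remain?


Step 1: remaining = SOC/100 * C_total = 45.86/100 * 59.68 = 27.369 Ah
Step 2: t = remaining / I = 27.369 / 32.54 = 0.8411 hr

0.8411 hr


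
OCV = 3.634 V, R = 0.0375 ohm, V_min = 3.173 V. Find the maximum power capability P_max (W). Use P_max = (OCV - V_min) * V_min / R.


dV = OCV - V_min = 0.461 V (so I_max = dV / R)
P_max = dV * V_min / R = 0.461 * 3.173 / 0.0375 = 39.01 W

39.01 W


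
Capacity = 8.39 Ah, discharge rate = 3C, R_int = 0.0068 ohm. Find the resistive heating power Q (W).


Step 1: I = C_rate * capacity = 3 * 8.39 = 25.17 A
Step 2: Q = I^2 * R = 25.17^2 * 0.0068 = 633.53 * 0.0068 = 4.308 W

4.308 W


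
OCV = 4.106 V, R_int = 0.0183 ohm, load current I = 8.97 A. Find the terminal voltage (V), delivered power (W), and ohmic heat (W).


Step 1: V_terminal = OCV - I*R = 4.106 - 8.97 * 0.0183 = 3.9418 V
Step 2: P_out = V_terminal * I = 3.9418 * 8.97 = 35.36 W
Step 3: Q = I^2 * R = 8.97^2 * 0.0183 = 1.472 W

V=3.9418 V, P=35.36 W, Q=1.472 W


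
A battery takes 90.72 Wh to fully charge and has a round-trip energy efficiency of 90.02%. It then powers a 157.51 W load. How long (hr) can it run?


Step 1: E_discharge = eta/100 * E_charge = 90.02/100 * 90.72 = 81.666 Wh
Step 2: t = E_discharge / P = 81.666 / 157.51 = 0.5185 hr

0.5185 hr


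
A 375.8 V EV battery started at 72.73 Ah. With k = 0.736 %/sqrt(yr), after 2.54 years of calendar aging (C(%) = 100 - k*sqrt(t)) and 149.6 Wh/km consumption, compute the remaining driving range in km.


Step 1: capacity retention = 100 - 0.736 * sqrt(2.54) = 100 - 0.736 * 1.5937 = 98.827%
Step 2: C_now = 72.73 * 98.827/100 = 71.877 Ah
Step 3: E_pack = V * C_now = 375.8 * 71.877 = 27011 Wh
Step 4: range = E_pack / consumption = 27011 / 149.6 = 180.6 km

180.6 km


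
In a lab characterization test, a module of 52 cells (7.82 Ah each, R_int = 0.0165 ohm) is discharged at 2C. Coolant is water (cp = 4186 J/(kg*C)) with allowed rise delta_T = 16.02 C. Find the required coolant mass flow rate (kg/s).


Step 1: I = 2 * 7.82 = 15.64 A
Step 2: Q_cell = I^2 * R = 15.64^2 * 0.0165 = 4.0361 W
Step 3: Q_total = 52 * 4.0361 = 209.88 W
Step 4: m_dot = Q_total / (cp * dT) = 209.88 / (4186 * 16.02) = 0.003130 kg/s

0.003130 kg/s


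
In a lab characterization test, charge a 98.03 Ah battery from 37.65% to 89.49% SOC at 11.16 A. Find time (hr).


delta_Ah = 98.03 * (89.49 - 37.65) / 100 = 50.819 Ah
t = delta_Ah / I = 50.819 / 11.16 = 4.554 hr

4.554 hr


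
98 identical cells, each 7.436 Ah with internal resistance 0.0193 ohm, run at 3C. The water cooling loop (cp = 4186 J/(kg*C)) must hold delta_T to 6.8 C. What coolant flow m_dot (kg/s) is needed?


Step 1: I = 3 * 7.436 = 22.308 A
Step 2: Q_cell = I^2 * R = 22.308^2 * 0.0193 = 9.6046 W
Step 3: Q_total = 98 * 9.6046 = 941.25 W
Step 4: m_dot = Q_total / (cp * dT) = 941.25 / (4186 * 6.8) = 0.03307 kg/s

0.03307 kg/s


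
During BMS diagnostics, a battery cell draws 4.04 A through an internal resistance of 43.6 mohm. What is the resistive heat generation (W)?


Convert: R = 43.6 mohm = 0.0436 ohm
Q = I^2 * R = 4.04^2 * 0.0436 = 0.7116 W

0.7116 W


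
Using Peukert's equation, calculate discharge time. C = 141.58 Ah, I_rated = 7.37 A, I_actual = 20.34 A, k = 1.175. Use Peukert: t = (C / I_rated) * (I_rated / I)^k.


Step 1: t_rated = C / I_rated = 141.58 / 7.37 = 19.21 hr
Step 2: ratio = 7.37 / 20.34 = 0.36234
Step 3: ratio^k = 0.36234^1.175 = 0.30336
Step 4: t = t_rated * ratio^k = 19.21 * 0.30336 = 5.828 hr

5.828 hr


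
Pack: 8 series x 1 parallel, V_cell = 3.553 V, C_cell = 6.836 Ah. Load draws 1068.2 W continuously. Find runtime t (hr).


Step 1: E_pack = Ns * V_cell * Np * C_cell = 8 * 3.553 * 1 * 6.836 = 194.31 Wh
Step 2: t = E_pack / P = 194.31 / 1068.2 = 0.1819 hr

0.1819 hr


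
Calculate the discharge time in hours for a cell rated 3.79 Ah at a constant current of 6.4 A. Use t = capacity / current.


t = capacity / current = 3.79 / 6.4 = 0.5922 hr

0.5922 hr


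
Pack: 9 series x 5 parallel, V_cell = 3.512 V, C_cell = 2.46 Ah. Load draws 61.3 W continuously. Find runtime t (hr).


Step 1: E_pack = Ns * V_cell * Np * C_cell = 9 * 3.512 * 5 * 2.46 = 388.78 Wh
Step 2: t = E_pack / P = 388.78 / 61.3 = 6.342 hr

6.342 hr


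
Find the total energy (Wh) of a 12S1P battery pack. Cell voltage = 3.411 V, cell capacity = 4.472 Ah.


E = Ns * Vcell * Np * Ccell = 12 * 3.411 * 1 * 4.472 = 183.0 Wh

183.0 Wh


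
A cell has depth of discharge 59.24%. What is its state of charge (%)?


SOC = 100 - DOD = 100 - 59.24 = 40.76%

40.76%


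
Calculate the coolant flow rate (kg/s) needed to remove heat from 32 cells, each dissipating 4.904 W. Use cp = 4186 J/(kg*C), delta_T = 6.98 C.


Q_total = 32 * 4.904 = 156.93 W
m_dot = Q_total / (cp * dT) = 156.93 / (4186 * 6.98) = 0.005371 kg/s

0.005371 kg/s


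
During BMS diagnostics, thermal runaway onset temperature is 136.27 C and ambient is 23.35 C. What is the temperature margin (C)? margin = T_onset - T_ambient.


Safety margin = 136.27 C - 23.35 C = 112.92 C

112.92 C


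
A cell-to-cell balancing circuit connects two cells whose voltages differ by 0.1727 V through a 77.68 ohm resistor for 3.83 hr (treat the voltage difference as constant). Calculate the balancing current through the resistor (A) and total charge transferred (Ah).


First, Ohm's law: I_bal = 0.1727 V / 77.68 ohm = 0.0022232 A
Then Q = I * t = 0.0022232 A * 3.83 hr = 0.008515 Ah

I=0.0022232 A, Q=0.008515 Ah


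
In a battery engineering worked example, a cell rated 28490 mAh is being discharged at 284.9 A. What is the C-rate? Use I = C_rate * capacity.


Convert: capacity = 28490 mAh = 28.49 Ah
Rearranging: C_rate = 284.9 / 28.49 = 10C

10C


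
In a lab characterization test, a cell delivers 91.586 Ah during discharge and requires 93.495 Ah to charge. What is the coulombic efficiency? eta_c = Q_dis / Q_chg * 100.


eta_c = Q_dis / Q_chg * 100 = 91.586 / 93.495 * 100 = 97.96%

97.96%


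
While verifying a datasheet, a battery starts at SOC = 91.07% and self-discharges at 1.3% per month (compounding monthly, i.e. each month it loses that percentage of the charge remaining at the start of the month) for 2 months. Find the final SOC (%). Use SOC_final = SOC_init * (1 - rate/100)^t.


decay = (1 - 1.3/100)^2 = 0.97417
SOC_final = 91.07 * 0.97417 = 88.72%

88.72%


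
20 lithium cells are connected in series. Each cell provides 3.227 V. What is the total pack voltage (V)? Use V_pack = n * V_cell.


Series voltages add: 20 * 3.227 V = 64.54 V

64.54 V


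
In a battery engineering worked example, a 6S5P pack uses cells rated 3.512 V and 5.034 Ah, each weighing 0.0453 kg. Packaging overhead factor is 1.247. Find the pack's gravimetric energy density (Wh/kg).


Step 1: V_pack = 6 * 3.512 = 21.072 V
Step 2: C_pack = 5 * 5.034 = 25.17 Ah
Step 3: E_pack = V_pack * C_pack = 21.072 * 25.17 = 530.38 Wh
Step 4: m_pack = 6 * 5 * 0.0453 * 1.247 = 1.6947 kg
Step 5: ED = E_pack / m_pack = 530.38 / 1.6947 = 313.0 Wh/kg

313.0 Wh/kg


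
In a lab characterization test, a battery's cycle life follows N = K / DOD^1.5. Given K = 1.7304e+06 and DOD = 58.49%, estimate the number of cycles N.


Step 1: DOD^1.5 = 58.49^1.5 = 447.32
Step 2: N = 1.7304e+06 / 447.32 = 3868 cycles

3868 cycles


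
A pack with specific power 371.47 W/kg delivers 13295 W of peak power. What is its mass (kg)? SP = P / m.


m = P / SP = 13295 / 371.47 = 35.79 kg

35.79 kg


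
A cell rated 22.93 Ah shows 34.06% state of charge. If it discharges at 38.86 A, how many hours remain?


Step 1: remaining = SOC/100 * C_total = 34.06/100 * 22.93 = 7.81 Ah
Step 2: t = remaining / I = 7.81 / 38.86 = 0.2010 hr

0.2010 hr


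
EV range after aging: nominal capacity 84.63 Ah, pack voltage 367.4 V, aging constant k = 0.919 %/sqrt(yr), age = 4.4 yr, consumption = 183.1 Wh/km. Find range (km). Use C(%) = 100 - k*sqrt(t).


Step 1: capacity retention = 100 - 0.919 * sqrt(4.4) = 100 - 0.919 * 2.0976 = 98.072%
Step 2: C_now = 84.63 * 98.072/100 = 82.998 Ah
Step 3: E_pack = V * C_now = 367.4 * 82.998 = 30493 Wh
Step 4: range = E_pack / consumption = 30493 / 183.1 = 166.5 km

166.5 km


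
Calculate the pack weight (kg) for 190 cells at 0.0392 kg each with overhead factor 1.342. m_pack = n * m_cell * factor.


m_pack = n * m_cell * overhead = 190 * 0.0392 * 1.342 = 9.995 kg

9.995 kg


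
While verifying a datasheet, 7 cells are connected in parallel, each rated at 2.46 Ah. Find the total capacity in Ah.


C_total = 7 * 2.46 = 17.22 Ah

17.22 Ah


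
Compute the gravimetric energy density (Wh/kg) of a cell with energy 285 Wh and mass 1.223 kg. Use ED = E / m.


ED = E / m = 285 / 1.223 = 233.0 Wh/kg

233.0 Wh/kg


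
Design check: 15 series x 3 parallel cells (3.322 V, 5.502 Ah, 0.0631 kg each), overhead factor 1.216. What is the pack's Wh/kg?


Step 1: V_pack = 15 * 3.322 = 49.83 V
Step 2: C_pack = 3 * 5.502 = 16.506 Ah
Step 3: E_pack = V_pack * C_pack = 49.83 * 16.506 = 822.49 Wh
Step 4: m_pack = 15 * 3 * 0.0631 * 1.216 = 3.4528 kg
Step 5: ED = E_pack / m_pack = 822.49 / 3.4528 = 238.2 Wh/kg

238.2 Wh/kg


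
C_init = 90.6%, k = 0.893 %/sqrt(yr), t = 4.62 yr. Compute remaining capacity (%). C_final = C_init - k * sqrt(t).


Step 1: sqrt(4.62 yr) = 2.1494
Step 2: drop = 0.893 * 2.1494 = 1.9194
Step 3: C_final = 90.6 - 1.9194 = 88.68%

88.68%


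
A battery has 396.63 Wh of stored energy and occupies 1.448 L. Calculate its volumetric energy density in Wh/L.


ED = E / V = 396.63 / 1.448 = 273.9 Wh/L

273.9 Wh/L


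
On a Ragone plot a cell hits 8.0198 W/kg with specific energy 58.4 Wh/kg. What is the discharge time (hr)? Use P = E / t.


t = E / P = 58.4 / 8.0198 = 7.282 hr

7.282 hr


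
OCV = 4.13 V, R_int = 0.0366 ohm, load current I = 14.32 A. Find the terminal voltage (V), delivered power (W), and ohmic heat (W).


Step 1: V_terminal = OCV - I*R = 4.13 - 14.32 * 0.0366 = 3.6059 V
Step 2: P_out = V_terminal * I = 3.6059 * 14.32 = 51.64 W
Step 3: Q = I^2 * R = 14.32^2 * 0.0366 = 7.505 W

V=3.6059 V, P=51.64 W, Q=7.505 W


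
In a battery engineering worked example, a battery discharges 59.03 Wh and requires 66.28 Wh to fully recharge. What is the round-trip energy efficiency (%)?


eta_e = E_dis / E_chg * 100 = 59.03 / 66.28 * 100 = 89.06%

89.06%


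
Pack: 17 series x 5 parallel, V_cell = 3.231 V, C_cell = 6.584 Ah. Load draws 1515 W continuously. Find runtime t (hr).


Step 1: E_pack = Ns * V_cell * Np * C_cell = 17 * 3.231 * 5 * 6.584 = 1808.2 Wh
Step 2: t = E_pack / P = 1808.2 / 1515 = 1.194 hr

1.194 hr


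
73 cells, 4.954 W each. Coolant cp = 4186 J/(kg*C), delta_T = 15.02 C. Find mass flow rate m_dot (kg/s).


Q_total = 73 * 4.954 = 361.64 W
m_dot = Q_total / (cp * dT) = 361.64 / (4186 * 15.02) = 0.005752 kg/s

0.005752 kg/s


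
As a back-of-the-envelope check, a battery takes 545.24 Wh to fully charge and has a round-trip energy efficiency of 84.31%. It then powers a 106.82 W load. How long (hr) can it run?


Step 1: E_discharge = eta/100 * E_charge = 84.31/100 * 545.24 = 459.69 Wh
Step 2: t = E_discharge / P = 459.69 / 106.82 = 4.303 hr

4.303 hr


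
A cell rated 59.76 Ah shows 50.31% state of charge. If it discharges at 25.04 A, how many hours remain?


Step 1: remaining = SOC/100 * C_total = 50.31/100 * 59.76 = 30.065 Ah
Step 2: t = remaining / I = 30.065 / 25.04 = 1.201 hr

1.201 hr


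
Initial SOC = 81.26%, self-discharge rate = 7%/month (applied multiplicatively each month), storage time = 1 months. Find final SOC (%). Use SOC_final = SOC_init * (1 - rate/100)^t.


decay = (1 - 7/100)^1 = 0.93
SOC_final = 81.26 * 0.93 = 75.57%

75.57%


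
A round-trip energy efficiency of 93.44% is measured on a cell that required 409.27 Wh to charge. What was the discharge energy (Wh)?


E_dis = eta/100 * E_chg = 93.44/100 * 409.27 = 382.4 Wh

382.4 Wh


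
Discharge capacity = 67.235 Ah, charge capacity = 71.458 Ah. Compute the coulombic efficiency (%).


eta_c = Q_dis / Q_chg * 100 = 67.235 / 71.458 * 100 = 94.09%

94.09%


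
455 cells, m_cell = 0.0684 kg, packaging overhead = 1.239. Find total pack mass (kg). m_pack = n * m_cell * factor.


m_pack = n * m_cell * overhead = 455 * 0.0684 * 1.239 = 38.56 kg

38.56 kg


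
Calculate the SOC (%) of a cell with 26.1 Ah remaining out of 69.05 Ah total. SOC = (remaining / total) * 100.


SOC = (remaining / total) * 100 = (26.1 / 69.05) * 100 = 37.80%

37.80%


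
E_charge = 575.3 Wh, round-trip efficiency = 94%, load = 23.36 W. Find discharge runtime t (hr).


Step 1: E_discharge = eta/100 * E_charge = 94/100 * 575.3 = 540.78 Wh
Step 2: t = E_discharge / P = 540.78 / 23.36 = 23.15 hr

23.15 hr


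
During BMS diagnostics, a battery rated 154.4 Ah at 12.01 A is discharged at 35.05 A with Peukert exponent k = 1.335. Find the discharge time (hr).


t_rated = C / I_rated = 154.4 / 12.01 = 12.856 hr
(I_rated/I)^k = (0.34265)^1.335 = 0.23935
t = t_rated * (I_rated/I)^k = 12.856 * 0.23935 = 3.077 hr

3.077 hr


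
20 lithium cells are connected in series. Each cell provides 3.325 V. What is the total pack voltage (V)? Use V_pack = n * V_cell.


Series voltages add: 20 * 3.325 V = 66.5 V

66.5 V


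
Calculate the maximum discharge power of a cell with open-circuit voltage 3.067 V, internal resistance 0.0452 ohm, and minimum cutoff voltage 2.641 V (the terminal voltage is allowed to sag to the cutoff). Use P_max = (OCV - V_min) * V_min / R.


P_max = (OCV - V_min) * V_min / R = (3.067 - 2.641) * 2.641 / 0.0452 = 0.426 * 2.641 / 0.0452 = 24.89 W

24.89 W


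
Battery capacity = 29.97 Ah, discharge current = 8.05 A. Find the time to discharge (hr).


t = capacity / current = 29.97 / 8.05 = 3.723 hr

3.723 hr


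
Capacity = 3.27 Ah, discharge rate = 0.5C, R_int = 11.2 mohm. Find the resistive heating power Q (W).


Convert: R = 11.2 mohm = 0.0112 ohm
Step 1: I = C_rate * capacity = 0.5 * 3.27 = 1.635 A
Step 2: Q = I^2 * R = 1.635^2 * 0.0112 = 2.6732 * 0.0112 = 0.02994 W

0.02994 W


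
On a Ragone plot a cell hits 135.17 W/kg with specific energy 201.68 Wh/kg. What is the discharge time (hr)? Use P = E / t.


t = E / P = 201.68 / 135.17 = 1.492 hr

1.492 hr


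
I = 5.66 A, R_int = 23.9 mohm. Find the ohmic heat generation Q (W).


Convert: R = 23.9 mohm = 0.0239 ohm
Q = I^2 * R = 5.66^2 * 0.0239 = 0.7657 W

0.7657 W


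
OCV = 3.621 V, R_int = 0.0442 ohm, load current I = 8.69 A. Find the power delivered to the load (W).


Step 1: V_terminal = OCV - I*R = 3.621 - 8.69 * 0.0442 = 3.2369 V
Step 2: P_out = V_terminal * I = 3.2369 * 8.69 = 28.13 W

28.13 W


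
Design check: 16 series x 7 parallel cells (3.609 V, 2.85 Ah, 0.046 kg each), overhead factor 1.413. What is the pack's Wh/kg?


Step 1: V_pack = 16 * 3.609 = 57.744 V
Step 2: C_pack = 7 * 2.85 = 19.95 Ah
Step 3: E_pack = V_pack * C_pack = 57.744 * 19.95 = 1152 Wh
Step 4: m_pack = 16 * 7 * 0.046 * 1.413 = 7.2798 kg
Step 5: ED = E_pack / m_pack = 1152 / 7.2798 = 158.2 Wh/kg

158.2 Wh/kg


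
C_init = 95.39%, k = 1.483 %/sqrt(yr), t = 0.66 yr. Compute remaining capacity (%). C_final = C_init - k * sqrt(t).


Step 1: sqrt(0.66 yr) = 0.8124
Step 2: drop = 1.483 * 0.8124 = 1.2048
Step 3: C_final = 95.39 - 1.2048 = 94.19%

94.19%


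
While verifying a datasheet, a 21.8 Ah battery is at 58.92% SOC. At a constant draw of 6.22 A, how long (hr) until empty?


Step 1: remaining = SOC/100 * C_total = 58.92/100 * 21.8 = 12.845 Ah
Step 2: t = remaining / I = 12.845 / 6.22 = 2.065 hr

2.065 hr


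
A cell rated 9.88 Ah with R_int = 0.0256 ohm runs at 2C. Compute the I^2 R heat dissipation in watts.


Step 1: I = C_rate * capacity = 2 * 9.88 = 19.76 A
Step 2: Q = I^2 * R = 19.76^2 * 0.0256 = 390.46 * 0.0256 = 9.996 W

9.996 W


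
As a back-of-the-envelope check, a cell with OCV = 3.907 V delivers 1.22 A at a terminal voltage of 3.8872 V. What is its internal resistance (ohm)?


R = (OCV - V) / I = (3.907 - 3.8872) / 1.22 = 0.01623 ohm

0.01623 ohm


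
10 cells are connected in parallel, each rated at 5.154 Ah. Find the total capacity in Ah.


C_total = 10 * 5.154 = 51.54 Ah

51.54 Ah


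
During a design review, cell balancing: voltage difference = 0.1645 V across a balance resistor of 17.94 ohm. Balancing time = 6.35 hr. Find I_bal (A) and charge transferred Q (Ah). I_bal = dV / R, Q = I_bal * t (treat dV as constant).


I_bal = dV / R = 0.1645 / 17.94 = 0.0091695 A
Q = I_bal * t = 0.0091695 * 6.35 = 0.05823 Ah

I=0.0091695 A, Q=0.05823 Ah


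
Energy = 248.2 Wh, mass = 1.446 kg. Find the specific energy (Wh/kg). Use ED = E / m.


ED = E / m = 248.2 / 1.446 = 171.6 Wh/kg

171.6 Wh/kg


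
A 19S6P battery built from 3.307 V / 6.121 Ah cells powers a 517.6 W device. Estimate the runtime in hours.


Step 1: E_pack = Ns * V_cell * Np * C_cell = 19 * 3.307 * 6 * 6.121 = 2307.6 Wh
Step 2: t = E_pack / P = 2307.6 / 517.6 = 4.458 hr

4.458 hr


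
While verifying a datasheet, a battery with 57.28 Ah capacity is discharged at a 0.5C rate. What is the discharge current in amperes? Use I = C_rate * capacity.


I = C_rate * capacity = 0.5 * 57.28 = 28.64 A

28.64 A


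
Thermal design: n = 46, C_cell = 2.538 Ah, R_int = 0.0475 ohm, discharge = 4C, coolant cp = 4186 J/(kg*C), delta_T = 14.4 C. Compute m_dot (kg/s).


Step 1: I = 4 * 2.538 = 10.152 A
Step 2: Q_cell = I^2 * R = 10.152^2 * 0.0475 = 4.8955 W
Step 3: Q_total = 46 * 4.8955 = 225.19 W
Step 4: m_dot = Q_total / (cp * dT) = 225.19 / (4186 * 14.4) = 0.003736 kg/s

0.003736 kg/s


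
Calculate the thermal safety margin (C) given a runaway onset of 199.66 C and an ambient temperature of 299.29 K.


Convert: T_ambient = 299.29 K = 26.14 C
margin = 199.66 - 26.14 = 173.52 C

173.52 C


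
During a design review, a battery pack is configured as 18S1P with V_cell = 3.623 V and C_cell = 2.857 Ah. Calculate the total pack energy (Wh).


V_pack = 18 * 3.623 = 65.214 V
C_pack = 1 * 2.857 = 2.857 Ah
E = V_pack * C_pack = 65.214 * 2.857 = 186.3 Wh

186.3 Wh


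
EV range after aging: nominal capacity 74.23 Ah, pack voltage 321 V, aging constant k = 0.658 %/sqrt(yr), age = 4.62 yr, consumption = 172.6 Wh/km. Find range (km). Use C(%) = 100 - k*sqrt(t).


Step 1: capacity retention = 100 - 0.658 * sqrt(4.62) = 100 - 0.658 * 2.1494 = 98.586%
Step 2: C_now = 74.23 * 98.586/100 = 73.18 Ah
Step 3: E_pack = V * C_now = 321 * 73.18 = 23491 Wh
Step 4: range = E_pack / consumption = 23491 / 172.6 = 136.1 km

136.1 km


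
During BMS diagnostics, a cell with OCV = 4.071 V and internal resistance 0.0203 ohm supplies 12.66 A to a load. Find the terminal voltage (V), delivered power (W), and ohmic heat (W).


Step 1: V_terminal = OCV - I*R = 4.071 - 12.66 * 0.0203 = 3.814 V
Step 2: P_out = V_terminal * I = 3.814 * 12.66 = 48.29 W
Step 3: Q = I^2 * R = 12.66^2 * 0.0203 = 3.254 W

V=3.814 V, P=48.29 W, Q=3.254 W


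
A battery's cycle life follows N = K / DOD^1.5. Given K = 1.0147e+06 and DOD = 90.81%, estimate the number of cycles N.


Step 1: DOD^1.5 = 90.81^1.5 = 865.37
Step 2: N = 1.0147e+06 / 865.37 = 1173 cycles

1173 cycles


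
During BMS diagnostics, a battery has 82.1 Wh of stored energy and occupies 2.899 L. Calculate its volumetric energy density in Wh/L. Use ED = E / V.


ED = E / V = 82.1 / 2.899 = 28.32 Wh/L

28.32 Wh/L


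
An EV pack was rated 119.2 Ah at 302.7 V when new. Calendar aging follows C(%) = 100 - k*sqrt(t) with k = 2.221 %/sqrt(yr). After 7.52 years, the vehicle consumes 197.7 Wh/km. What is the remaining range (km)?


Step 1: capacity retention = 100 - 2.221 * sqrt(7.52) = 100 - 2.221 * 2.7423 = 93.909%
Step 2: C_now = 119.2 * 93.909/100 = 111.94 Ah
Step 3: E_pack = V * C_now = 302.7 * 111.94 = 33884 Wh
Step 4: range = E_pack / consumption = 33884 / 197.7 = 171.4 km

171.4 km


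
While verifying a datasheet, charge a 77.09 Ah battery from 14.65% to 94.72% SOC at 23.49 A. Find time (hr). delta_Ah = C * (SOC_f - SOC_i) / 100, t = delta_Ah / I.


Step 1: dSOC = 94.72% - 14.65% = 80.07%
Step 2: delta_Ah = 77.09 * 80.07 / 100 = 61.726 Ah
Step 3: t = 61.726 / 23.49 = 2.628 hr

2.628 hr


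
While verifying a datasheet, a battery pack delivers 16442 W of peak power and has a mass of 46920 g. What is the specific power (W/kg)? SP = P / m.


Convert: m = 46920 g = 46.92 kg
Specific power = 16442 W / 46.92 kg = 350.4 W/kg

350.4 W/kg


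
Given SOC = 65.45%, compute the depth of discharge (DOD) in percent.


DOD = 100 - SOC = 100 - 65.45 = 34.55%

34.55%


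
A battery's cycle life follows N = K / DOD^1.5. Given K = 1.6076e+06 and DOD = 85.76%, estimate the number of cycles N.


Step 1: DOD^1.5 = 85.76^1.5 = 794.2
Step 2: N = 1.6076e+06 / 794.2 = 2024 cycles

2024 cycles


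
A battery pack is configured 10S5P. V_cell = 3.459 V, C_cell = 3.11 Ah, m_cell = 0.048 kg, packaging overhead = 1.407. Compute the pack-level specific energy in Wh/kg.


Step 1: V_pack = 10 * 3.459 = 34.59 V
Step 2: C_pack = 5 * 3.11 = 15.55 Ah
Step 3: E_pack = V_pack * C_pack = 34.59 * 15.55 = 537.87 Wh
Step 4: m_pack = 10 * 5 * 0.048 * 1.407 = 3.3768 kg
Step 5: ED = E_pack / m_pack = 537.87 / 3.3768 = 159.3 Wh/kg

159.3 Wh/kg


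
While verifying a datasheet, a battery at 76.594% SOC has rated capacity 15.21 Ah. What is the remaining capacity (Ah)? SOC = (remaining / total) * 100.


remaining = SOC / 100 * total = 76.594 / 100 * 15.21 = 11.65 Ah

11.65 Ah


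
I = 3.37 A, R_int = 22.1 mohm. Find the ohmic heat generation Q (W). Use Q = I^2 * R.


Convert: R = 22.1 mohm = 0.0221 ohm
Q = I^2 * R = 3.37^2 * 0.0221 = 0.2510 W

0.2510 W


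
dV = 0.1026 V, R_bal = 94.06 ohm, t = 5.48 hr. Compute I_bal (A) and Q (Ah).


First, Ohm's law: I_bal = 0.1026 V / 94.06 ohm = 0.0010908 A
Then Q = I * t = 0.0010908 A * 5.48 hr = 0.005978 Ah

I=0.0010908 A, Q=0.005978 Ah


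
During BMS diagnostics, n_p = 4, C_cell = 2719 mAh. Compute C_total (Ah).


Convert: C_cell = 2719 mAh = 2.719 Ah
C_total = 4 * 2.719 = 10.876 Ah

10.876 Ah


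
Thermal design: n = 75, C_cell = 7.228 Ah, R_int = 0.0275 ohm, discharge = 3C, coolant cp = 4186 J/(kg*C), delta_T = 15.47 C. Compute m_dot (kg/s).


Step 1: I = 3 * 7.228 = 21.684 A
Step 2: Q_cell = I^2 * R = 21.684^2 * 0.0275 = 12.93 W
Step 3: Q_total = 75 * 12.93 = 969.75 W
Step 4: m_dot = Q_total / (cp * dT) = 969.75 / (4186 * 15.47) = 0.01498 kg/s

0.01498 kg/s


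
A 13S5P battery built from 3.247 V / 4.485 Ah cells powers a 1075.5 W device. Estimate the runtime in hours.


Step 1: E_pack = Ns * V_cell * Np * C_cell = 13 * 3.247 * 5 * 4.485 = 946.58 Wh
Step 2: t = E_pack / P = 946.58 / 1075.5 = 0.8801 hr

0.8801 hr


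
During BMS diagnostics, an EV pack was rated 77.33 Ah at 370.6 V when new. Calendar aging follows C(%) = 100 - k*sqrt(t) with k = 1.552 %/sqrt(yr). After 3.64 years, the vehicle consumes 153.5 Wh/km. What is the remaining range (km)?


Step 1: capacity retention = 100 - 1.552 * sqrt(3.64) = 100 - 1.552 * 1.9079 = 97.039%
Step 2: C_now = 77.33 * 97.039/100 = 75.04 Ah
Step 3: E_pack = V * C_now = 370.6 * 75.04 = 27810 Wh
Step 4: range = E_pack / consumption = 27810 / 153.5 = 181.2 km

181.2 km


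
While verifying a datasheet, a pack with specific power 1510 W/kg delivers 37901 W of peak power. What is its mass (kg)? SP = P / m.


m = P / SP = 37901 / 1510 = 25.10 kg

25.10 kg


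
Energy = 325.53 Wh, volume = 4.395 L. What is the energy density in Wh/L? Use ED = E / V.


Volumetric ED = 325.53 Wh / 4.395 L = 74.07 Wh/L

74.07 Wh/L


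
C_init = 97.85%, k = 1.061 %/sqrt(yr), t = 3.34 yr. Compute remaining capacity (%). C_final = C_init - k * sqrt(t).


sqrt(t) = sqrt(3.34) = 1.8276
C_final = 97.85 - 1.061 * 1.8276 = 95.91%

95.91%


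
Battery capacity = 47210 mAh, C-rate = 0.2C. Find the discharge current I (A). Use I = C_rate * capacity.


Convert: capacity = 47210 mAh = 47.21 Ah
I = C_rate * capacity = 0.2 * 47.21 = 9.442 A

9.442 A


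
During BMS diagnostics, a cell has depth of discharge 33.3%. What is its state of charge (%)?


SOC = 100 - DOD = 100 - 33.3 = 66.7%

66.7%


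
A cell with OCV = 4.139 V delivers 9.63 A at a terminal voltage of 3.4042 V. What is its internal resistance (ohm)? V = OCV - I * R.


R = (OCV - V) / I = (4.139 - 3.4042) / 9.63 = 0.07630 ohm

0.07630 ohm


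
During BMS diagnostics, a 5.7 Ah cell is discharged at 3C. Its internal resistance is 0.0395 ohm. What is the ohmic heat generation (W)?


Step 1: I = C_rate * capacity = 3 * 5.7 = 17.1 A
Step 2: Q = I^2 * R = 17.1^2 * 0.0395 = 292.41 * 0.0395 = 11.55 W

11.55 W


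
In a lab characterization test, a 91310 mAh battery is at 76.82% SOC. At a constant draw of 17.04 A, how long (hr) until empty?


Convert: C_total = 91310 mAh = 91.31 Ah
Step 1: remaining = SOC/100 * C_total = 76.82/100 * 91.31 = 70.144 Ah
Step 2: t = remaining / I = 70.144 / 17.04 = 4.116 hr

4.116 hr


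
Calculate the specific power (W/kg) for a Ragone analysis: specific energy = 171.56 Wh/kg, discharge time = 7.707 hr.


Specific power = 171.56 Wh/kg / 7.707 hr = 22.26 W/kg

22.26 W/kg


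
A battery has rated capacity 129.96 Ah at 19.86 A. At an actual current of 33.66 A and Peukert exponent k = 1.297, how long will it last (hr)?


t_rated = C / I_rated = 129.96 / 19.86 = 6.5438 hr
(I_rated/I)^k = (0.59002)^1.297 = 0.50445
t = t_rated * (I_rated/I)^k = 6.5438 * 0.50445 = 3.301 hr

3.301 hr


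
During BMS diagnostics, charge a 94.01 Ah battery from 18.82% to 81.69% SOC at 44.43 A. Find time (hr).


delta_Ah = 94.01 * (81.69 - 18.82) / 100 = 59.104 Ah
t = delta_Ah / I = 59.104 / 44.43 = 1.330 hr

1.330 hr
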